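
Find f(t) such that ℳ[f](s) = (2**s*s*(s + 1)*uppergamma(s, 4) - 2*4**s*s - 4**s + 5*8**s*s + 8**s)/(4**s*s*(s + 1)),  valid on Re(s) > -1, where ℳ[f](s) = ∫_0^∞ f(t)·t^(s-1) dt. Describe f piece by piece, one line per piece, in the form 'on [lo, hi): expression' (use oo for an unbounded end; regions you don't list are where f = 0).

split f at 1, 2: ℳ[f](s) collects 3 kernel integrals
segment [0, 1) carries t; integrate it
over [1, 2), the kernel integral of (2*t + 1) enters the sum
segment [2, ∞) carries exp(-2*t); integrate it

on [0, 1): t
on [1, 2): 2*t + 1
on [2, oo): exp(-2*t)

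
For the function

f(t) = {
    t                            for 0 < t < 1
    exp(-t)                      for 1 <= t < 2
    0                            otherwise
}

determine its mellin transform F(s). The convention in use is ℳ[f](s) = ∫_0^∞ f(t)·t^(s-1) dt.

slice at 1, transform all 2 pieces, and sum them
on [0, 1) integrate f = t against the kernel
the [1, 2) slice contributes ∫ exp(-t)·t^(s-1) dt

((s + 1)*uppergamma(s, 1) - (s + 1)*uppergamma(s, 2) + 1)/(s + 1)
  Re(s) > -1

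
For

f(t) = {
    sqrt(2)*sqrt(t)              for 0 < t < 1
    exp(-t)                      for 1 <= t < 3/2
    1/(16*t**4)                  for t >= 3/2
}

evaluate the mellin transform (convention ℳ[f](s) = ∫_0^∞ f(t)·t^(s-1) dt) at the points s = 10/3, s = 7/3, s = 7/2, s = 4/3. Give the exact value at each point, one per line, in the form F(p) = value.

F(10/3) = -uppergamma(10/3, 3/2) + 2**(2/3)*3**(1/3)/32 + 6*sqrt(2)/23 + uppergamma(10/3, 1)
F(7/3) = -uppergamma(7/3, 3/2) + 2**(2/3)*3**(1/3)/120 + 6*sqrt(2)/17 + uppergamma(7/3, 1)
F(7/2) = -39*sqrt(6)*exp(-3/2)/8 - 15*sqrt(pi)*erfc(sqrt(6)/2)/8 + sqrt(6)/24 + sqrt(2)/4 + 15*sqrt(pi)*erfc(1)/8 + 29*exp(-1)/4
F(4/3) = -uppergamma(4/3, 3/2) + 2**(2/3)*3**(1/3)/288 + uppergamma(4/3, 1) + 6*sqrt(2)/11

reversing the common scale on t: sqrt(t) on [0, 2); exp(-t/2) on [2, 3); t**(-4) on [3, ∞)
treat the 3 regions marked off by 1, 3/2 separately and sum
on [0, 1): add ∫ sqrt(2)*sqrt(t)·t^(s-1) dt
the [1, 3/2) slice contributes ∫ exp(-t)·t^(s-1) dt
segment [3/2, ∞) carries 1/(16*t**4); integrate it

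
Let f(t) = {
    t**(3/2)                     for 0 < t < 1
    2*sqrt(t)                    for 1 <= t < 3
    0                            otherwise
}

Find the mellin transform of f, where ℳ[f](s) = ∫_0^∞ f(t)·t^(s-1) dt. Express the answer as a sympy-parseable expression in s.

(4*sqrt(3)*3**s*(2*s + 3) - 4*s - 10)/((2*s + 1)*(2*s + 3))
  Re(s) > -3/2

treat the 2 regions marked off by 1 separately and sum
on [0, 1): add ∫ t**(3/2)·t^(s-1) dt
on [1, 3) integrate f = 2*sqrt(t) against the kernel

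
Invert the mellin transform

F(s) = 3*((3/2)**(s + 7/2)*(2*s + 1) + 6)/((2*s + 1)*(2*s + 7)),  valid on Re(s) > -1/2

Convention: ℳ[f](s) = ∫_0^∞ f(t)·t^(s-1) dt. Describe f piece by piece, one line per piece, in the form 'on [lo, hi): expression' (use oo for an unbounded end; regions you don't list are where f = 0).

f breaks at 1 into 2 integrals to sum
on [0, 1) integrate f = 3*sqrt(t)/2 against the kernel
∫ 3*t**(7/2)/2·t^(s-1) over [1, 3/2)

on [0, 1): 3*sqrt(t)/2
on [1, 3/2): 3*t**(7/2)/2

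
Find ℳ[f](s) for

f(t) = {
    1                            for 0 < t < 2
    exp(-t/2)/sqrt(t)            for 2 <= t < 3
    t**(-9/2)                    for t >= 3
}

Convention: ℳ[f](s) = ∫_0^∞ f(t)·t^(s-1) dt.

(486*2**s*(2*s - 9) + 243*2**(s + 1/2)*s*(2*s - 9)*uppergamma(s - 1/2, 1) - 243*2**(s + 1/2)*s*(2*s - 9)*uppergamma(s - 1/2, 3/2) - 4*3**(s + 1/2)*s)/(486*s*(2*s - 9))
  0 < Re(s) < 9/2

invert the shared t-power to get 1/sqrt(t) on [0, 2); exp(-t/2)/t on [2, 3); t**(-5) on [3, ∞)
remove the shared t-power first: sqrt(t) on [0, 2); exp(-t/2) on [2, 3); t**(-4) on [3, ∞)
split f at 2, 3: ℳ[f](s) collects 3 kernel integrals
over [0, 2), the kernel integral of 1 enters the sum
over [2, 3), the kernel integral of exp(-t/2)/sqrt(t) enters the sum
on [3, ∞) integrate f = t**(-9/2) against the kernel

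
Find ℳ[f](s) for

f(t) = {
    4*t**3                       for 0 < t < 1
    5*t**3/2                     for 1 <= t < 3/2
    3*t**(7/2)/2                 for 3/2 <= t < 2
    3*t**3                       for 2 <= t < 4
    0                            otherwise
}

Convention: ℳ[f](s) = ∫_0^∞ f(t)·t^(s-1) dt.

(-6*2**(s + 3)*(2*s + 7) + 6*2**(s + 7/2)*(s + 3) + 5*(3/2)**(s + 3)*(2*s + 7) - 6*(3/2)**(s + 7/2)*(s + 3) + 6*4**(s + 3)*(2*s + 7) + 6*s + 21)/(2*(s + 3)*(2*s + 7))
  Re(s) > -3

along the cuts 1, 3/2, 2, ℳ[f](s) splits into 4 integrals
over [0, 1), the kernel integral of 4*t**3 enters the sum
segment 1 to 3/2 holds 5*t**3/2; add its integral
over [3/2, 2), the kernel integral of 3*t**(7/2)/2 enters the sum
the [2, 4) slice contributes ∫ 3*t**3·t^(s-1) dt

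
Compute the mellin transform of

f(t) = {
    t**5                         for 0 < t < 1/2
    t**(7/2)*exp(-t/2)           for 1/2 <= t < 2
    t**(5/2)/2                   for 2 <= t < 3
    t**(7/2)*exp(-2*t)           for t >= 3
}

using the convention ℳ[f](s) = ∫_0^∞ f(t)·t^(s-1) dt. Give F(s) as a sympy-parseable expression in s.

12**(1/2 - s)*(-512*2**(2*s)*6**(s + 1/2)*(s + 5)*(2*s + 5)*uppergamma(s + 7/2, 1) - 256*2**(2*s)*6**(s + 1/2)*(s + 5) + 256*24**(s + 1/2)*(s + 5)*(2*s + 5)*uppergamma(s + 7/2, 1/4) + 1728*6**(2*s)*(s + 5) + 4*6**(s + 1/2)*(s + 5)*(2*s + 5)*uppergamma(s + 7/2, 6) + sqrt(2)*6**(s + 1/2)*(2*s + 5))/(384*(s + 5)*(2*s + 5))
  Re(s) > -5

back out the shared t-power: t**(9/2) on [0, 1/2); t**3*exp(-t/2) on [1/2, 2); t**2/2 on [2, 3); …
peel off the shared t-power: t**(5/2) on [0, 1/2); t*exp(-t/2) on [1/2, 2); 1/2 on [2, 3); …
the shared t-power comes off first: t**(3/2) on [0, 1/2); exp(-t/2) on [1/2, 2); 1/(2*t) on [2, 3); …
along the cuts 1/2, 2, 3, ℳ[f](s) splits into 4 integrals
[0, 1/2) adds the kernel integral of t**5
∫ over [1/2, 2) of t**(7/2)*exp(-t/2)·t^(s-1) joins the sum
over [2, 3), the kernel integral of t**(5/2)/2 enters the sum
the [3, ∞) slice contributes ∫ t**(7/2)*exp(-2*t)·t^(s-1) dt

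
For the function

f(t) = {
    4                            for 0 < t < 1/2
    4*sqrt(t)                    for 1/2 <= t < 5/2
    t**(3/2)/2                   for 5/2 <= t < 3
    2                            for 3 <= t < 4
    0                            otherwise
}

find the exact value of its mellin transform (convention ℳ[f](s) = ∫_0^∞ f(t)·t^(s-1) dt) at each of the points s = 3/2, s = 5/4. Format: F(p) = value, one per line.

F(3/2) = -4*sqrt(3) + 2*sqrt(2)/3 + 393/16
F(5/4) = -24*3**(1/4)/5 - 4*2**(1/4)/7 + 4*2**(3/4)/5 + 18*3**(3/4)/11 + 32*sqrt(2)/5 + 705*2**(1/4)*5**(3/4)/308

slice at 1/2, 5/2, 3, transform all 4 pieces, and sum them
[0, 1/2) adds the kernel integral of 4
on [1/2, 5/2): add ∫ 4*sqrt(t)·t^(s-1) dt
over [5/2, 3), the kernel integral of t**(3/2)/2 enters the sum
for t in [3, 4): the term is ∫ 2·t^(s-1)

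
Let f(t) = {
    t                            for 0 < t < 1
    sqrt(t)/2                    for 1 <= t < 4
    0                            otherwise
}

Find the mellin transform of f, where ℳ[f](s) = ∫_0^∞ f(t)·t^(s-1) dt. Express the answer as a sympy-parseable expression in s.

(2**(2*s + 1)*(s + 1) + s)/((s + 1)*(2*s + 1))
  Re(s) > -1

peel off the power substitution: t**2 on [0, 1); t/2 on [1, 2)
the shared t-power comes off first: t on [0, 1); 1/2 on [1, 2)
cuts at 1: linearity sums the 2 kernel integrals
∫ t·t^(s-1) over [0, 1)
on [1, 4) integrate f = sqrt(t)/2 against the kernel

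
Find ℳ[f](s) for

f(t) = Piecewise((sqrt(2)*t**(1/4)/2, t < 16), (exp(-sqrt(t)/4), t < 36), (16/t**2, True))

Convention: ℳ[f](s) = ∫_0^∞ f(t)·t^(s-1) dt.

peel off the power substitution: sqrt(2)*sqrt(t)/2 on [0, 4); exp(-t/4) on [4, 6); 16/t**4 on [6, ∞)
strip the common scale on t: sqrt(t) on [0, 2); exp(-t/2) on [2, 3); t**(-4) on [3, ∞)
cuts at 16, 36: linearity sums the 3 kernel integrals
on [0, 16): add ∫ sqrt(2)*t**(1/4)/2·t^(s-1) dt
on [16, 36): add ∫ exp(-sqrt(t)/4)·t^(s-1) dt
[36, ∞) adds the kernel integral of 16/t**2

2**(2*s)*(324*2**(2*s + 1/2)*(s - 2) + 162*4**s*(s - 2)*(4*s + 1)*uppergamma(2*s, 1) - 162*4**s*(s - 2)*(4*s + 1)*uppergamma(2*s, 3/2) - 9**s*(4*s + 1))/(81*(s - 2)*(4*s + 1))
  -1/4 < Re(s) < 2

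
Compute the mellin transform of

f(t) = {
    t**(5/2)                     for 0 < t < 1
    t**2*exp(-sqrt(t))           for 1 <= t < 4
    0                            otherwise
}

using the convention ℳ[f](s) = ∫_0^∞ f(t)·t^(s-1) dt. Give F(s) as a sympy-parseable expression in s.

invert the shared t-power to get t**(3/2) on [0, 1); t*exp(-sqrt(t)) on [1, 4)
invert the power substitution to get t**3 on [0, 1); t**2*exp(-t) on [1, 2)
back out the shared t-power: t on [0, 1); exp(-t) on [1, 2)
linearity at 1 turns ℳ[f](s) into 2 summed integrals
on [0, 1) integrate f = t**(5/2) against the kernel
∫ t**2*exp(-sqrt(t))·t^(s-1) over [1, 4)

2*((2*s + 5)*uppergamma(2*s + 4, 1) - (2*s + 5)*uppergamma(2*s + 4, 2) + 1)/(2*s + 5)
  Re(s) > -5/2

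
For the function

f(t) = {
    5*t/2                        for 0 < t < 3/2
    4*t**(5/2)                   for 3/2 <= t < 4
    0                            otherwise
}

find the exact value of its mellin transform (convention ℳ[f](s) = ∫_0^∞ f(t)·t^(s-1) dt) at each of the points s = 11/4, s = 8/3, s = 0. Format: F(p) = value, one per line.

F(11/4) = -81*2**(3/4)*3**(1/4)/28 + 9*2**(1/4)*3**(3/4)/8 + 16384*sqrt(2)/21
F(8/3) = -729*2**(5/6)*3**(1/6)/248 + 405*2**(1/3)*3**(2/3)/352 + 24576*2**(1/3)/31
F(0) = 1099/20 - 9*sqrt(6)/5

summing 2 kernel integrals split by 3/2 yields ℳ[f](s)
the [0, 3/2) slice contributes ∫ 5*t/2·t^(s-1) dt
segment [3/2, 4) carries 4*t**(5/2); integrate it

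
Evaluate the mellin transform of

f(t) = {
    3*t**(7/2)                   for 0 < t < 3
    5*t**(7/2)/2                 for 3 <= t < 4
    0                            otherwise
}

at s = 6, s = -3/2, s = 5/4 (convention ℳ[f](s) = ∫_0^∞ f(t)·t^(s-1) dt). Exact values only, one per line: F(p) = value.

F(6) = 19683*sqrt(3)/19 + 2621440/19
F(-3/2) = 89/4
F(5/4) = 162*3**(3/4)/19 + 5120*sqrt(2)/19

summing 2 kernel integrals split by 3 yields ℳ[f](s)
for t in [0, 3): the term is ∫ 3*t**(7/2)·t^(s-1)
[3, 4) adds the kernel integral of 5*t**(7/2)/2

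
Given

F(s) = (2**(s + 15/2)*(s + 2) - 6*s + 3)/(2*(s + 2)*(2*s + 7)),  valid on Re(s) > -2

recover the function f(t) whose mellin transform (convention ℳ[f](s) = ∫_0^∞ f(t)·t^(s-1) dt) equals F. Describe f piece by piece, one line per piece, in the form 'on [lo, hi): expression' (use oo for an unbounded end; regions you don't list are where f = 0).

on [0, 1): 5*t**2/2
on [1, 2): 4*t**(7/2)

decompose at 1; ℳ[f](s) sums the 2 pieces' integrals
for t in [0, 1): the term is ∫ 5*t**2/2·t^(s-1)
the [1, 2) slice contributes ∫ 4*t**(7/2)·t^(s-1) dt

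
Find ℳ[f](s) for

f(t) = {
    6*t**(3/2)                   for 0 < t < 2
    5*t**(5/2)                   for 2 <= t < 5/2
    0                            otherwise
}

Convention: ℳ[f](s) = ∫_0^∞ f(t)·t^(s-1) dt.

(-128*sqrt(2)*2**(2*s)*s + 250*sqrt(10)*5**s*s + 375*sqrt(10)*5**s)/(4*2**s*(4*s**2 + 16*s + 15))
  Re(s) > -3/2

summing 2 kernel integrals split by 2 yields ℳ[f](s)
∫ 6*t**(3/2)·t^(s-1) over [0, 2)
segment [2, 5/2) carries 5*t**(5/2); integrate it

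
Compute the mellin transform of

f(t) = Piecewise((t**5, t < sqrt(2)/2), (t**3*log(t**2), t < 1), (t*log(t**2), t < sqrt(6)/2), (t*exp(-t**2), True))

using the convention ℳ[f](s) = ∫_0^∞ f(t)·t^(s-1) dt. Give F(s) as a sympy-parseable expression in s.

2**(-s/2 - 5/2)*(2**(s/2 + 3/2)*(s + 1)**2*(s + 5)*(4*s + (s + 1)**2 + 8)*uppergamma(s/2 + 1/2, 3/2) + 2**(s/2 + 7/2)*(-s - 5)*(s + 1)**2 + 2**(s/2 + 7/2)*(s + 5)*(4*s + (s + 1)**2 + 8) + 3**(s/2 + 1/2)*(s + 1)*(s + 5)*(-4*log(2) + 4*log(3))*(4*s + (s + 1)**2 + 8) - 8*3**(s/2 + 1/2)*(s + 5)*(4*s + (s + 1)**2 + 8) + (s + 1)**3*(s + 5)*log(4) + 4*(s + 1)**2*(s + 5)*log(2) + (s + 1)**2*(4*s + 20) + (s + 1)**2*(4*s + (s + 1)**2 + 8))/((s + 1)**2*(s + 5)*(4*s + (s + 1)**2 + 8))
  Re(s) > -5

strip the shared t-power: t**3 on [0, sqrt(2)/2); t*log(t**2) on [sqrt(2)/2, 1); log(t**2)/t on [1, sqrt(6)/2); …
back out the shared t-power: t**4 on [0, sqrt(2)/2); t**2*log(t**2) on [sqrt(2)/2, 1); log(t**2) on [1, sqrt(6)/2); …
undo the power substitution: t**2 on [0, 1/2); t*log(t) on [1/2, 1); log(t) on [1, 3/2); …
linearity at sqrt(2)/2, 1, sqrt(6)/2 turns ℳ[f](s) into 4 summed integrals
piece [0, sqrt(2)/2): integrate t**5 against the kernel
segment sqrt(2)/2 to 1 holds t**3*log(t**2); add its integral
between 1 and sqrt(6)/2 the integrand is t*log(t**2)·t^(s-1)
over [sqrt(6)/2, ∞), the kernel integral of t*exp(-t**2) enters the sum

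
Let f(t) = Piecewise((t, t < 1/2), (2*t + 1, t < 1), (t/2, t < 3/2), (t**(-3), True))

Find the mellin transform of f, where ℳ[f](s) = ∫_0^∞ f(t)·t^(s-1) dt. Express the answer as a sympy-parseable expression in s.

along the cuts 1/2, 1, 3/2, ℳ[f](s) splits into 4 integrals
over [0, 1/2), the kernel integral of t enters the sum
over [1/2, 1), the kernel integral of (2*t + 1) enters the sum
∫ over [1, 3/2) of t/2·t^(s-1) joins the sum
segment 3/2 to ∞ holds t**(-3); add its integral

(270*2**s*s**2 - 702*2**s*s - 324*2**s + 49*3**s*s**2 - 275*3**s*s - 162*s**2 + 378*s + 324)/(108*2**s*s*(s**2 - 2*s - 3))
  -1 < Re(s) < 3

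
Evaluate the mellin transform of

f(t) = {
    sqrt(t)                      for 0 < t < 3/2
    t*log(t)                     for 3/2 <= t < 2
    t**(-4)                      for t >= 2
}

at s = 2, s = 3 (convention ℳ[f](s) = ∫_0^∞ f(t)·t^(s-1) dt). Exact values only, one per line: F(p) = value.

decompose at 3/2, 2; ℳ[f](s) sums the 3 pieces' integrals
on [0, 3/2): add ∫ sqrt(t)·t^(s-1) dt
the [3/2, 2) slice contributes ∫ t*log(t)·t^(s-1) dt
the [2, ∞) slice contributes ∫ t**(-4)·t^(s-1) dt

F(2) = -9*log(3)/8 - 7/18 + 9*sqrt(6)/20 + 91*log(2)/24
F(3) = -81*log(3)/64 - 47/256 + 27*sqrt(6)/56 + 337*log(2)/64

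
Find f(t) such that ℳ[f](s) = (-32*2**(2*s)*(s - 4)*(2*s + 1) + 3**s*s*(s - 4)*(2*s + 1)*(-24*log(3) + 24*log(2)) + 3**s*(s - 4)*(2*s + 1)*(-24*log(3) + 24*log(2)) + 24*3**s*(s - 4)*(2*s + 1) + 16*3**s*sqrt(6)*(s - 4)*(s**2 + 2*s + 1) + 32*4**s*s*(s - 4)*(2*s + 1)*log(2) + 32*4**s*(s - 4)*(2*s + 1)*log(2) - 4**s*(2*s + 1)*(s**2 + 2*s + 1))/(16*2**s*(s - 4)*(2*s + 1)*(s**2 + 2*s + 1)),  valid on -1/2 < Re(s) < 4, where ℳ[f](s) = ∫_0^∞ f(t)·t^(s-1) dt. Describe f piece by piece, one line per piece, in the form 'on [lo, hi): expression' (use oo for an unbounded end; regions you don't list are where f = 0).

f breaks at 3/2, 2 into 3 integrals to sum
piece [0, 3/2): integrate sqrt(t) against the kernel
on [3/2, 2) integrate f = t*log(t) against the kernel
segment 2 to ∞ holds t**(-4); add its integral

on [0, 3/2): sqrt(t)
on [3/2, 2): t*log(t)
on [2, oo): t**(-4)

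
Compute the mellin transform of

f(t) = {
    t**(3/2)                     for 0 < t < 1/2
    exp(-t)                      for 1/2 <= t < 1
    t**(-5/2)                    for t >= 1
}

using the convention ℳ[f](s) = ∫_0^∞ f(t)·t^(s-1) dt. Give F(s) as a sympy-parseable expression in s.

(2*2**s*(2*s - 5)*(2*s + 3)*uppergamma(s, 1/2) - 2*2**s*(2*s - 5)*(2*s + 3)*uppergamma(s, 1) - 4*2**s*(2*s + 3) + sqrt(2)*(2*s - 5))/(2*2**s*(2*s - 5)*(2*s + 3))
  -3/2 < Re(s) < 5/2

f breaks at 1/2, 1 into 3 integrals to sum
piece [0, 1/2): integrate t**(3/2) against the kernel
piece [1/2, 1): integrate exp(-t) against the kernel
∫ over [1, ∞) of t**(-5/2)·t^(s-1) joins the sum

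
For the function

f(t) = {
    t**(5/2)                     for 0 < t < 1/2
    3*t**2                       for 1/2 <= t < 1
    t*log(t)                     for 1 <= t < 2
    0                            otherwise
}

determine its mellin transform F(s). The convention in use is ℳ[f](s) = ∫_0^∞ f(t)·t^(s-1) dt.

(-8*2**(2*s)*(s + 2)*(2*s + 5) + 12*2**s*(s + 1)**2*(2*s + 5) + 4*2**s*(s + 2)*(2*s + 5) + 8*4**s*(s + 1)*(s + 2)*(2*s + 5)*log(2) + sqrt(2)*(s + 1)**2*(s + 2) - 3*(s + 1)**2*(2*s + 5))/(4*2**s*(s + 1)**2*(s + 2)*(2*s + 5))
  Re(s) > -5/2

back out the shared t-power: t**(3/2) on [0, 1/2); 3*t on [1/2, 1); log(t) on [1, 2)
decompose at 1/2, 1; ℳ[f](s) sums the 3 pieces' integrals
between 0 and 1/2 the integrand is t**(5/2)·t^(s-1)
on [1/2, 1): add ∫ 3*t**2·t^(s-1) dt
∫ over [1, 2) of t*log(t)·t^(s-1) joins the sum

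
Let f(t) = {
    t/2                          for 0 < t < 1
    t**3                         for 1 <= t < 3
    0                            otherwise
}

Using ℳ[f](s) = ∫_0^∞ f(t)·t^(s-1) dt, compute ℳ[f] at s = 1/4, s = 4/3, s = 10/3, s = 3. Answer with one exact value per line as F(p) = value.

cuts at 1: linearity sums the 2 kernel integrals
[0, 1) adds the kernel integral of t/2
between 1 and 3 the integrand is t**3·t^(s-1)

F(1/4) = 6/65 + 108*3**(1/4)/13
F(4/3) = -3/182 + 243*3**(1/3)/13
F(10/3) = -21/494 + 2187*3**(1/3)/19
F(3) = 2915/24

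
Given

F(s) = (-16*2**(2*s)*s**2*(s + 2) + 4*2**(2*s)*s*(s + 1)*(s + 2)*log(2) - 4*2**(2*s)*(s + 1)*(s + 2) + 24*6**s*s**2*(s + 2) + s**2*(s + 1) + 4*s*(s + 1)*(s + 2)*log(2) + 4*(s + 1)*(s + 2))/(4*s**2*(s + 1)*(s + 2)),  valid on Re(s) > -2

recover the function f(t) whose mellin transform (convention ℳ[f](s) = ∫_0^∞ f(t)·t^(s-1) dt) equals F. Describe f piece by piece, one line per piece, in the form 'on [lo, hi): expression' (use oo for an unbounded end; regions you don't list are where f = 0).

back out the common scale on t: t**2 on [0, 1/2); log(t) on [1/2, 2); 2*t on [2, 3)
decompose at 1, 4; ℳ[f](s) sums the 3 pieces' integrals
on [0, 1): add ∫ t**2/4·t^(s-1) dt
between 1 and 4 the integrand is log(t/2)·t^(s-1)
the [4, 6) slice contributes ∫ t·t^(s-1) dt

on [0, 1): t**2/4
on [1, 4): log(t/2)
on [4, 6): t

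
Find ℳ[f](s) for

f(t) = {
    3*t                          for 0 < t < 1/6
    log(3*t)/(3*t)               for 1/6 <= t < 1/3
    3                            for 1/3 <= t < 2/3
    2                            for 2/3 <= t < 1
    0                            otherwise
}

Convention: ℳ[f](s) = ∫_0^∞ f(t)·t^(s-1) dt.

remove the common scale on t first: t on [0, 1/2); log(t)/t on [1/2, 1); 3 on [1, 2); …
treat the 4 regions marked off by 1/6, 1/3, 2/3 separately and sum
the [0, 1/6) slice contributes ∫ 3*t·t^(s-1) dt
piece [1/6, 1/3): integrate log(3*t)/(3*t) against the kernel
over [1/3, 2/3), the kernel integral of 3 enters the sum
segment [2/3, 1) carries 2; integrate it

(2*2**(2*s)*(s + 1)*(s**2 - 2*s + 1) - 2*2**s*s*(s + 1) - 6*2**s*(s + 1)*(s**2 - 2*s + 1) + 4*6**s*(s + 1)*(s**2 - 2*s + 1) + 4*s**2*(s + 1)*log(2) - 4*s*(s + 1)*log(2) + 4*s*(s + 1) + s*(s**2 - 2*s + 1))/(2*6**s*s*(s + 1)*(s**2 - 2*s + 1))
  Re(s) > -1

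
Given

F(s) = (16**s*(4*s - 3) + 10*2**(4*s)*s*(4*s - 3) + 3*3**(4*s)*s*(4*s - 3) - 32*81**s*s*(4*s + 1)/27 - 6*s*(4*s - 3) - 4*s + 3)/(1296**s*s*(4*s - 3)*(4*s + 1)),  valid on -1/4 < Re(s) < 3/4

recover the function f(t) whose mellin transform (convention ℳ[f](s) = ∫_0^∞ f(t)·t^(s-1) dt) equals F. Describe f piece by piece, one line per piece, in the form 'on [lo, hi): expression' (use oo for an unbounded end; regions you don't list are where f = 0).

on [0, 1/1296): 3*t**(1/4)
on [1/1296, 1/81): 6*t**(1/4) + 1
on [1/81, 1/16): 3*t**(1/4)/2
on [1/16, oo): 1/(27*t**(3/4))

strip the power substitution: 3*sqrt(t) on [0, 1/36); 6*sqrt(t) + 1 on [1/36, 1/9); 3*sqrt(t)/2 on [1/9, 1/4); …
back out the power substitution: 3*t on [0, 1/6); 6*t + 1 on [1/6, 1/3); 3*t/2 on [1/3, 1/2); …
remove the common scale on t first: t on [0, 1/2); 2*t + 1 on [1/2, 1); t/2 on [1, 3/2); …
the 4 pieces separated at 1/1296, 1/81, 1/16 each add one integral
on [0, 1/1296) integrate f = 3*t**(1/4) against the kernel
[1/1296, 1/81) adds the kernel integral of (6*t**(1/4) + 1)
for t in [1/81, 1/16): the term is ∫ 3*t**(1/4)/2·t^(s-1)
the [1/16, ∞) slice contributes ∫ 1/(27*t**(3/4))·t^(s-1) dt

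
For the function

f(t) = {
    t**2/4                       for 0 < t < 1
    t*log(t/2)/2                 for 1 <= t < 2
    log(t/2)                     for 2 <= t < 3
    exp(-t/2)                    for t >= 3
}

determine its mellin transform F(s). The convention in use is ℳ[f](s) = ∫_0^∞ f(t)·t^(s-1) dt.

reversing the common scale on t: t**2 on [0, 1/2); t*log(t) on [1/2, 1); log(t) on [1, 3/2); …
linearity at 1, 2, 3 turns ℳ[f](s) into 4 summed integrals
∫ over [0, 1) of t**2/4·t^(s-1) joins the sum
on [1, 2) integrate f = t*log(t/2)/2 against the kernel
segment [2, 3) carries log(t/2); integrate it
on [3, ∞): add ∫ exp(-t/2)·t^(s-1) dt

(4*2**s*s**2*(s + 2)*(s**2 + 2*s + 1)*uppergamma(s, 3/2) - 4*2**s*s**2*(s + 2) + 4*2**s*(s + 2)*(s**2 + 2*s + 1) + 3**s*s*(s + 2)*(-4*log(2) + 4*log(3))*(s**2 + 2*s + 1) - 4*3**s*(s + 2)*(s**2 + 2*s + 1) + s**3*(s + 2)*log(4) + s**2*(s + 2)*log(4) + 2*s**2*(s + 2) + s**2*(s**2 + 2*s + 1))/(4*s**2*(s + 2)*(s**2 + 2*s + 1))
  Re(s) > -2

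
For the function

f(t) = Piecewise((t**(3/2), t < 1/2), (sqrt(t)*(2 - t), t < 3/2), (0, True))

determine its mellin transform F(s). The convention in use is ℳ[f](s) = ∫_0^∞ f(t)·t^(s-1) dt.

2**(-s - 1/2)*(3**(s + 1/2)*(2*s + 1) + 8*3**(s + 1/2) - 4*s - 10)/((2*s + 1)*(2*s + 3))
  Re(s) > -3/2

back out the power substitution: t**3 on [0, sqrt(2)/2); t*(2 - t**2) on [sqrt(2)/2, sqrt(6)/2)
reversing the shared t-power: t**2 on [0, sqrt(2)/2); 2 - t**2 on [sqrt(2)/2, sqrt(6)/2)
strip the power substitution: t on [0, 1/2); 2 - t on [1/2, 3/2)
along the cuts 1/2, ℳ[f](s) splits into 2 integrals
over [0, 1/2), the kernel integral of t**(3/2) enters the sum
segment [1/2, 3/2) carries sqrt(t)*(2 - t); integrate it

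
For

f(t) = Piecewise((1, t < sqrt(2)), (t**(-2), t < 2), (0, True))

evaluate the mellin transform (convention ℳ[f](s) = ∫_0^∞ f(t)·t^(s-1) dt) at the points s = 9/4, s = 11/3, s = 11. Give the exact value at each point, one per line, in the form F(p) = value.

strip the power substitution: 1 on [0, 2); 1/t on [2, 4)
back out the common scale on t: 1 on [0, 1); 1/(2*t) on [1, 2)
peel off the shared t-power: t on [0, 1); 1/2 on [1, 2)
decompose at sqrt(2); ℳ[f](s) sums the 2 pieces' integrals
on [0, sqrt(2)) integrate f = 1 against the kernel
over [sqrt(2), 2), the kernel integral of t**(-2) enters the sum

F(9/4) = -28*2**(1/8)/9 + 4*2**(1/4)
F(11/3) = -3*2**(5/6)/55 + 6*2**(2/3)/5
F(11) = 112*sqrt(2)/99 + 512/9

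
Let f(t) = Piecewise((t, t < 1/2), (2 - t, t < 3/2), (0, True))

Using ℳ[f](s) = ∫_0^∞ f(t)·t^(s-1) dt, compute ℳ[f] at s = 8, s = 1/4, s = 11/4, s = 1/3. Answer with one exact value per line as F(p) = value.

breakpoints 1/2: one integral from each of the 2 segments
on [0, 1/2): add ∫ t·t^(s-1) dt
for t in [1/2, 3/2): the term is ∫ (2 - t)·t^(s-1)

F(8) = 9839/4608
F(1/4) = 2**(3/4)*(-18 + 17*3**(1/4))/5
F(11/4) = 2**(1/4)*(-38 + 243*3**(3/4))/660
F(1/3) = 3*2**(2/3)*(-14 + 13*3**(1/3))/16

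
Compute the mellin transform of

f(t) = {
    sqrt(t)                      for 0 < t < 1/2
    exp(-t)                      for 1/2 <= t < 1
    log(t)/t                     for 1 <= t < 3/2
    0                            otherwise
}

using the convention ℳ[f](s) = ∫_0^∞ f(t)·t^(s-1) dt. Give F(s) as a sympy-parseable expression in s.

(3*2**s*(2*s + 1)*(s**2 - 2*s + 1)*uppergamma(s, 1/2) - 3*2**s*(2*s + 1)*(s**2 - 2*s + 1)*uppergamma(s, 1) + 3*2**s*(2*s + 1) + 3**s*s*(2*s + 1)*(-2*log(2) + 2*log(3)) - 2*3**s*(2*s + 1) + 3**s*(2*s + 1)*(-2*log(3) + 2*log(2)) + 3*sqrt(2)*(s**2 - 2*s + 1))/(3*2**s*(2*s + 1)*(s**2 - 2*s + 1))
  Re(s) > -1/2

linearity at 1/2, 1 turns ℳ[f](s) into 3 summed integrals
piece [0, 1/2): integrate sqrt(t) against the kernel
on [1/2, 1): add ∫ exp(-t)·t^(s-1) dt
on [1, 3/2) integrate f = log(t)/t against the kernel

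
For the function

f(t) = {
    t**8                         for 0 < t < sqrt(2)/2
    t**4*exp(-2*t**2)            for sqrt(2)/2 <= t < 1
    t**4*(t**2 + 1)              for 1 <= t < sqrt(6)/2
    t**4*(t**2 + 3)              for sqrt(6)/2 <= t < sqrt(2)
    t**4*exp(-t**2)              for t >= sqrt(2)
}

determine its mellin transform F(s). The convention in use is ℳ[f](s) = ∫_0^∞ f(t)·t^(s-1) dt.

(8*2**(s/2)*(s + 4)*(s + 6)*(s + 8)*uppergamma(s/2 + 2, 2) - 32*2**(s/2)*(s + 4)*(s + 8) - 32*2**(s/2)*(s + 8) + 320*2**s*(s + 4)*(s + 8) + 384*2**s*(s + 8) - 72*3**(s/2)*(s + 4)*(s + 8) - 144*3**(s/2)*(s + 8) + 2*(s + 4)*(s + 6)*(s + 8)*uppergamma(s/2 + 2, 1) - 2*(s + 4)*(s + 6)*(s + 8)*uppergamma(s/2 + 2, 2) + (s + 4)*(s + 6))/(16*2**(s/2)*(s + 4)*(s + 6)*(s + 8))
  Re(s) > -8

strip the power substitution: t**4 on [0, 1/2); t**2*exp(-2*t) on [1/2, 1); t**2*(t + 1) on [1, 3/2); …
undo the shared t-power: t**2 on [0, 1/2); exp(-2*t) on [1/2, 1); t + 1 on [1, 3/2); …
slice at sqrt(2)/2, 1, sqrt(6)/2, sqrt(2), transform all 5 pieces, and sum them
over [0, sqrt(2)/2), the kernel integral of t**8 enters the sum
between sqrt(2)/2 and 1 the integrand is t**4*exp(-2*t**2)·t^(s-1)
over [1, sqrt(6)/2), the kernel integral of t**4*(t**2 + 1) enters the sum
over [sqrt(6)/2, sqrt(2)), the kernel integral of t**4*(t**2 + 3) enters the sum
on [sqrt(2), ∞): add ∫ t**4*exp(-t**2)·t^(s-1) dt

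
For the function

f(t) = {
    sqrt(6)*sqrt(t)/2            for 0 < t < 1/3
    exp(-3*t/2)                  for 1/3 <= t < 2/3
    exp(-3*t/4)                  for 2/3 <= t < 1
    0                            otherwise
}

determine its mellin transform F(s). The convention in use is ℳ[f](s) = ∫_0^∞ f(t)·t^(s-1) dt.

back out the common scale on t: sqrt(t) on [0, 1/2); exp(-t) on [1/2, 1); exp(-t/2) on [1, 3/2)
the 3 pieces separated at 1/3, 2/3 each add one integral
on [0, 1/3): add ∫ sqrt(6)*sqrt(t)/2·t^(s-1) dt
∫ exp(-3*t/2)·t^(s-1) over [1/3, 2/3)
∫ over [2/3, 1) of exp(-3*t/4)·t^(s-1) joins the sum

(2**s*(2*s + 1)*uppergamma(s, 1/2) - 2**s*(2*s + 1)*uppergamma(s, 1) + 4**s*(2*s + 1)*uppergamma(s, 1/2) - 4**s*(2*s + 1)*uppergamma(s, 3/4) + sqrt(2))/(3**s*(2*s + 1))
  Re(s) > -1/2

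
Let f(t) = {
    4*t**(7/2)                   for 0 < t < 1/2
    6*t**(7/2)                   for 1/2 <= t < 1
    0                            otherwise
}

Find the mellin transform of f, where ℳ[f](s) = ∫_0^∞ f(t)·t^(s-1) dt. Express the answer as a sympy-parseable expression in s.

decompose at 1/2; ℳ[f](s) sums the 2 pieces' integrals
segment [0, 1/2) carries 4*t**(7/2); integrate it
∫ over [1/2, 1) of 6*t**(7/2)·t^(s-1) joins the sum

4*(3 - 2**(-s - 7/2))/(2*s + 7)
  Re(s) > -7/2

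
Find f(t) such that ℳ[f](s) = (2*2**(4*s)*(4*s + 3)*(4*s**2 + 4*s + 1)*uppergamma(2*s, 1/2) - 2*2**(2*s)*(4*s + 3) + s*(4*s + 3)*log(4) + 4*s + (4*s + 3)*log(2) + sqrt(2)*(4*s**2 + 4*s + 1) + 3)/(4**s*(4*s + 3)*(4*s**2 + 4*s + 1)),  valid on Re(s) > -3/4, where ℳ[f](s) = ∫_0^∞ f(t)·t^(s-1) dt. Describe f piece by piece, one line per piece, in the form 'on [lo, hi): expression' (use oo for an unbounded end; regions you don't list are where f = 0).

on [0, 1/4): t**(3/4)
on [1/4, 1): sqrt(t)*log(sqrt(t))
on [1, oo): exp(-sqrt(t)/2)

the power substitution comes off first: t**(3/2) on [0, 1/2); t*log(t) on [1/2, 1); exp(-t/2) on [1, ∞)
cuts at 1/4, 1: linearity sums the 3 kernel integrals
∫ t**(3/4)·t^(s-1) over [0, 1/4)
∫ over [1/4, 1) of sqrt(t)*log(sqrt(t))·t^(s-1) joins the sum
segment 1 to ∞ holds exp(-sqrt(t)/2); add its integral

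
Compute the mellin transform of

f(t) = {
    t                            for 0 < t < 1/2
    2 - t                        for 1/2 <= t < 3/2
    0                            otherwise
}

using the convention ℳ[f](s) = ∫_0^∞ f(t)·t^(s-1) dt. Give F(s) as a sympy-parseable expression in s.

cuts at 1/2: linearity sums the 2 kernel integrals
over [0, 1/2), the kernel integral of t enters the sum
on [1/2, 3/2) integrate f = (2 - t) against the kernel

(3**s*s + 4*3**s - 2*s - 4)/(2*2**s*s*(s + 1))
  Re(s) > -1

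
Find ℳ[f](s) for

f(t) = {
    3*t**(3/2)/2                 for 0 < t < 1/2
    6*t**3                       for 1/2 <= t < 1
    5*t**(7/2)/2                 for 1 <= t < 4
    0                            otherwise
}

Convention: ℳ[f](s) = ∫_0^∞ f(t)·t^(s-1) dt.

(2560*2**(2*s)*(s + 3)*(2*s + 3) + 3*2**(1/2 - s)*(s + 3)*(2*s + 7) - 20*(s + 3)*(2*s + 3) + 24*(2*s + 3)*(2*s + 7) - 3*(2*s + 3)*(2*s + 7)/2**s)/(4*(s + 3)*(2*s + 3)*(2*s + 7))
  Re(s) > -3/2

the 3 pieces separated at 1/2, 1 each add one integral
over [0, 1/2), the kernel integral of 3*t**(3/2)/2 enters the sum
between 1/2 and 1 the integrand is 6*t**3·t^(s-1)
on [1, 4): add ∫ 5*t**(7/2)/2·t^(s-1) dt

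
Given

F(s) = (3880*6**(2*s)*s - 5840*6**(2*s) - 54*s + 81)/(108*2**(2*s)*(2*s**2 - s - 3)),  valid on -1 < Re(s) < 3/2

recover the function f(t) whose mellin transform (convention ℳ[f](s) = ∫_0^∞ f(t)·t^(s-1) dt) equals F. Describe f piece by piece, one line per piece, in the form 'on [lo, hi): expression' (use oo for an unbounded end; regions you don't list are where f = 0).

undo the power substitution: t**2 on [0, 1/2); 2*t**2 on [1/2, 3); t**(-3) on [3, ∞)
invert the shared t-power to get t on [0, 1/2); 2*t on [1/2, 3); t**(-4) on [3, ∞)
along the cuts 1/4, 9, ℳ[f](s) splits into 3 integrals
between 0 and 1/4 the integrand is t·t^(s-1)
on [1/4, 9): add ∫ 2*t·t^(s-1) dt
between 9 and ∞ the integrand is t**(-3/2)·t^(s-1)

on [0, 1/4): t
on [1/4, 9): 2*t
on [9, oo): t**(-3/2)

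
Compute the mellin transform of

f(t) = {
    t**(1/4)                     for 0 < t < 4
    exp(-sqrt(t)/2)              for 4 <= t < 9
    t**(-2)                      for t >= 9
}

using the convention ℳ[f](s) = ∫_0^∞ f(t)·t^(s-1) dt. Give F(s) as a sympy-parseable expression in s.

(162*2**(2*s)*(s - 2)*(4*s + 1)*uppergamma(2*s, 1) - 162*2**(2*s)*(s - 2)*(4*s + 1)*uppergamma(2*s, 3/2) + 324*2**(2*s + 1/2)*(s - 2) - 9**s*(4*s + 1))/(81*(s - 2)*(4*s + 1))
  -1/4 < Re(s) < 2

remove the power substitution first: sqrt(t) on [0, 2); exp(-t/2) on [2, 3); t**(-4) on [3, ∞)
decompose at 4, 9; ℳ[f](s) sums the 3 pieces' integrals
[0, 4) adds the kernel integral of t**(1/4)
the [4, 9) slice contributes ∫ exp(-sqrt(t)/2)·t^(s-1) dt
on [9, ∞): add ∫ t**(-2)·t^(s-1) dt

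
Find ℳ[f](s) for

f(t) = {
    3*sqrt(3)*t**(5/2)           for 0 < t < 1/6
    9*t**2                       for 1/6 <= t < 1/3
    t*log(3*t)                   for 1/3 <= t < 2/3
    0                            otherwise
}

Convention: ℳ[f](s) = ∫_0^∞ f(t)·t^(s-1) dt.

reversing the shared t-power: 3*sqrt(3)*t**(3/2) on [0, 1/6); 9*t on [1/6, 1/3); log(3*t) on [1/3, 2/3)
invert the common scale on t to get t**(3/2) on [0, 1/2); 3*t on [1/2, 1); log(t) on [1, 2)
integrate the 3 segments split at 1/6, 1/3, then add the results
∫ 3*sqrt(3)*t**(5/2)·t^(s-1) over [0, 1/6)
segment [1/6, 1/3) carries 9*t**2; integrate it
segment 1/3 to 2/3 holds t*log(3*t); add its integral

(8*2**(2*s)*(s + 1)*(s + 2)*(2*s + 5)*log(2) - 8*2**(2*s)*(s + 2)*(2*s + 5) + 12*2**s*(s + 1)**2*(2*s + 5) + 4*2**s*(s + 2)*(2*s + 5) + sqrt(2)*(s + 1)**2*(s + 2) - 3*(s + 1)**2*(2*s + 5))/(12*6**s*(s + 1)**2*(s + 2)*(2*s + 5))
  Re(s) > -5/2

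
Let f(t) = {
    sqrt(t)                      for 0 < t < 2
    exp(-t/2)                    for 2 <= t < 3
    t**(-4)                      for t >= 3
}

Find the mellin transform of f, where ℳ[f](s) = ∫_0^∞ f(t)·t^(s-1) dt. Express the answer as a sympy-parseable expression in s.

linearity at 2, 3 turns ℳ[f](s) into 3 summed integrals
for t in [0, 2): the term is ∫ sqrt(t)·t^(s-1)
segment [2, 3) carries exp(-t/2); integrate it
on [3, ∞): add ∫ t**(-4)·t^(s-1) dt

(2**s*(s - 4)*(2*s + 1)*uppergamma(s, 1) - 2**s*(s - 4)*(2*s + 1)*uppergamma(s, 3/2) + 2*2**(s + 1/2)*(s - 4) - 3**s*(2*s + 1)/81)/((s - 4)*(2*s + 1))
  -1/2 < Re(s) < 4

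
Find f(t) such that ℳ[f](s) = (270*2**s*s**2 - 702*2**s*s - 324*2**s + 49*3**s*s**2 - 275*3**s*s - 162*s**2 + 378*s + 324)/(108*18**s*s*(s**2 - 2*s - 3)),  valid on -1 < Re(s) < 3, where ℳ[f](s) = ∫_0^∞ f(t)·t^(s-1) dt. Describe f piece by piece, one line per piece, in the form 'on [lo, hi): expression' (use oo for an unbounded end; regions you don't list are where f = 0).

peel off the power substitution: 9*t**2 on [0, sqrt(2)/6); 18*t**2 + 1 on [sqrt(2)/6, 1/3); 9*t**2/2 on [1/3, sqrt(6)/6); …
reversing the common scale on t: t**2 on [0, sqrt(2)/2); 2*t**2 + 1 on [sqrt(2)/2, 1); t**2/2 on [1, sqrt(6)/2); …
strip the power substitution: t on [0, 1/2); 2*t + 1 on [1/2, 1); t/2 on [1, 3/2); …
decompose at 1/18, 1/9, 1/6; ℳ[f](s) sums the 4 pieces' integrals
for t in [0, 1/18): the term is ∫ 9*t·t^(s-1)
the [1/18, 1/9) slice contributes ∫ (18*t + 1)·t^(s-1) dt
segment [1/9, 1/6) carries 9*t/2; integrate it
∫ over [1/6, ∞) of 1/(729*t**3)·t^(s-1) joins the sum

on [0, 1/18): 9*t
on [1/18, 1/9): 18*t + 1
on [1/9, 1/6): 9*t/2
on [1/6, oo): 1/(729*t**3)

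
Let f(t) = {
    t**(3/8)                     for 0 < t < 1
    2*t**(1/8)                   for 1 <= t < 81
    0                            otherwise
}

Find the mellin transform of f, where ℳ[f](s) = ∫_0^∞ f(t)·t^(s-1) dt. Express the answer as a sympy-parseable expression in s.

8*(2*3**(4*s + 1/2)*(8*s + 3) - 8*s - 5)/((8*s + 1)*(8*s + 3))
  Re(s) > -3/8

peel off the power substitution: t**(3/4) on [0, 1); 2*t**(1/4) on [1, 9)
reversing the power substitution: t**(3/2) on [0, 1); 2*sqrt(t) on [1, 3)
f breaks at 1 into 2 integrals to sum
the [0, 1) slice contributes ∫ t**(3/8)·t^(s-1) dt
∫ over [1, 81) of 2*t**(1/8)·t^(s-1) joins the sum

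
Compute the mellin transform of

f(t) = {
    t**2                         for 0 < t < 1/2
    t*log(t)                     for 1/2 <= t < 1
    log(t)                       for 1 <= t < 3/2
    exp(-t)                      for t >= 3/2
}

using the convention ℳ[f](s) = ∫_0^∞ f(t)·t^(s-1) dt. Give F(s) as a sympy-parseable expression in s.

(4*2**s*s**2*(s + 2)*(s**2 + 2*s + 1)*uppergamma(s, 3/2) - 4*2**s*s**2*(s + 2) + 4*2**s*(s + 2)*(s**2 + 2*s + 1) + 3**s*s*(s + 2)*(-4*log(2) + 4*log(3))*(s**2 + 2*s + 1) - 4*3**s*(s + 2)*(s**2 + 2*s + 1) + s**3*(s + 2)*log(4) + s**2*(s + 2)*log(4) + 2*s**2*(s + 2) + s**2*(s**2 + 2*s + 1))/(4*2**s*s**2*(s + 2)*(s**2 + 2*s + 1))
  Re(s) > -2

f breaks at 1/2, 1, 3/2 into 4 integrals to sum
∫ t**2·t^(s-1) over [0, 1/2)
for t in [1/2, 1): the term is ∫ t*log(t)·t^(s-1)
∫ over [1, 3/2) of log(t)·t^(s-1) joins the sum
[3/2, ∞) adds the kernel integral of exp(-t)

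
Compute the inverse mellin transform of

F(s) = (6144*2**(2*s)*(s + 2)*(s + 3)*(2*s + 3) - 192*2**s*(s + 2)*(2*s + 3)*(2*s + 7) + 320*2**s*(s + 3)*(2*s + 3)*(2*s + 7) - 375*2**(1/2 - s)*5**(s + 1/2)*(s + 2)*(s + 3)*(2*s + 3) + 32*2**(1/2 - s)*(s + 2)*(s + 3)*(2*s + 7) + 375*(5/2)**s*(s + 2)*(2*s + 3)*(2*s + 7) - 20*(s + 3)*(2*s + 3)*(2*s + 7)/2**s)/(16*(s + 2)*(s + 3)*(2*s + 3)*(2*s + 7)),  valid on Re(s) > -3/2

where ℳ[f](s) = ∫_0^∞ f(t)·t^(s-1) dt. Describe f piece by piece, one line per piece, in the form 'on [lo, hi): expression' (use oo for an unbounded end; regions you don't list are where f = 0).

treat the 4 regions marked off by 1/2, 2, 5/2 separately and sum
∫ 4*t**(3/2)·t^(s-1) over [0, 1/2)
for t in [1/2, 2): the term is ∫ 5*t**2·t^(s-1)
on [2, 5/2): add ∫ 3*t**3/2·t^(s-1) dt
between 5/2 and 4 the integrand is 3*t**(7/2)/2·t^(s-1)

on [0, 1/2): 4*t**(3/2)
on [1/2, 2): 5*t**2
on [2, 5/2): 3*t**3/2
on [5/2, 4): 3*t**(7/2)/2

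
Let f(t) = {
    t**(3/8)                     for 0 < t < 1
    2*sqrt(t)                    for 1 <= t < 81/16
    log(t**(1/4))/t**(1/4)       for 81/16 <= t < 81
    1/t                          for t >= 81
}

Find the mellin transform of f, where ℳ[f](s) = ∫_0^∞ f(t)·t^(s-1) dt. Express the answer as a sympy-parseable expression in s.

2*(324*2**(4*s)*(4*s - 4)*(4*s + 2)*(16*s**2 - 8*s + 1) - 324*2**(4*s)*(4*s - 4)*(8*s + 3)*(16*s**2 - 8*s + 1) - 432*3**(4*s)*s*(4*s - 4)*(4*s + 2)*(8*s + 3)*log(3) + 432*3**(4*s)*s*(4*s - 4)*(4*s + 2)*(8*s + 3)*log(2) - 108*3**(4*s)*(4*s - 4)*(4*s + 2)*(8*s + 3)*log(2) + 108*3**(4*s)*(4*s - 4)*(4*s + 2)*(8*s + 3) + 108*3**(4*s)*(4*s - 4)*(4*s + 2)*(8*s + 3)*log(3) + 729*3**(4*s)*(4*s - 4)*(8*s + 3)*(16*s**2 - 8*s + 1) + 216*6**(4*s)*s*(4*s - 4)*(4*s + 2)*(8*s + 3)*log(3) - 54*6**(4*s)*(4*s - 4)*(4*s + 2)*(8*s + 3)*log(3) - 54*6**(4*s)*(4*s - 4)*(4*s + 2)*(8*s + 3) - 2*6**(4*s)*(4*s + 2)*(8*s + 3)*(16*s**2 - 8*s + 1))/(81*2**(4*s)*(4*s - 4)*(4*s + 2)*(8*s + 3)*(16*s**2 - 8*s + 1))
  -3/8 < Re(s) < 1

peel off the power substitution: t**(3/4) on [0, 1); 2*t on [1, 9/4); log(sqrt(t))/sqrt(t) on [9/4, 9); …
remove the power substitution first: t**(3/2) on [0, 1); 2*t**2 on [1, 3/2); log(t)/t on [3/2, 3); …
the 4 pieces separated at 1, 81/16, 81 each add one integral
on [0, 1): add ∫ t**(3/8)·t^(s-1) dt
the [1, 81/16) slice contributes ∫ 2*sqrt(t)·t^(s-1) dt
[81/16, 81) adds the kernel integral of log(t**(1/4))/t**(1/4)
on [81, ∞): add ∫ 1/t·t^(s-1) dt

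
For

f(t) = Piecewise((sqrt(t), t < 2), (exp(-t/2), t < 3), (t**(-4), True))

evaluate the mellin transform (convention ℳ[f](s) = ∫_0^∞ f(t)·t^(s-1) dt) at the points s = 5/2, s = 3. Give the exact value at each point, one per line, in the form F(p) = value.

split f at 2, 3: ℳ[f](s) collects 3 kernel integrals
over [0, 2), the kernel integral of sqrt(t) enters the sum
∫ exp(-t/2)·t^(s-1) over [2, 3)
on [3, ∞) integrate f = t**(-4) against the kernel

F(5/2) = -12*sqrt(3)*exp(-3/2) - 3*sqrt(2)*sqrt(pi)*erfc(sqrt(6)/2) + 2*sqrt(3)/27 + 3*sqrt(2)*sqrt(pi)*erfc(1) + 8/3 + 10*sqrt(2)*exp(-1)
F(3) = -58*exp(-3/2) + 1/3 + 16*sqrt(2)/7 + 40*exp(-1)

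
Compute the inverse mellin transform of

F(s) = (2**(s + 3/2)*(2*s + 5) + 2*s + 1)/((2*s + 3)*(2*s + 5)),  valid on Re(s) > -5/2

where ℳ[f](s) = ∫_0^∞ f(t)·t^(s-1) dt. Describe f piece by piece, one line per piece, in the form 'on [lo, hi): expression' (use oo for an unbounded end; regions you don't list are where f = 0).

the shared t-power comes off first: t**2 on [0, 1); t/2 on [1, 2)
peel off the shared t-power: t on [0, 1); 1/2 on [1, 2)
integrate the 2 segments split at 1, then add the results
on [0, 1) integrate f = t**(5/2) against the kernel
[1, 2) adds the kernel integral of t**(3/2)/2

on [0, 1): t**(5/2)
on [1, 2): t**(3/2)/2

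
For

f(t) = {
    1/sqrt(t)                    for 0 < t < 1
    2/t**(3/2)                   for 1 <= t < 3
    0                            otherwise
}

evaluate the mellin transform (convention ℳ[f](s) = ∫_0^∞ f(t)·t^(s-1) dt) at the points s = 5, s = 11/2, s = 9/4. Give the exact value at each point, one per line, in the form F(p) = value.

strip the shared t-power: sqrt(t) on [0, 1); 2/sqrt(t) on [1, 3)
invert the shared t-power to get t**(3/2) on [0, 1); 2*sqrt(t) on [1, 3)
cuts at 1: linearity sums the 2 kernel integrals
on [0, 1) integrate f = 1/sqrt(t) against the kernel
on [1, 3): add ∫ 2/t**(3/2)·t^(s-1) dt

F(5) = -22/63 + 108*sqrt(3)/7
F(11/2) = 201/5
F(9/4) = -44/21 + 8*3**(3/4)/3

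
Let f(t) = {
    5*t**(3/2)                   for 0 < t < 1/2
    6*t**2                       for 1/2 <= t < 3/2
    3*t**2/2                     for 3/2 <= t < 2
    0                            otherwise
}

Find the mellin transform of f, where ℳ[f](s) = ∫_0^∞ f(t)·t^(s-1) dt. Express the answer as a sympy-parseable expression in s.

along the cuts 1/2, 3/2, ℳ[f](s) splits into 3 integrals
∫ over [0, 1/2) of 5*t**(3/2)·t^(s-1) joins the sum
between 1/2 and 3/2 the integrand is 6*t**2·t^(s-1)
on [3/2, 2) integrate f = 3*t**2/2 against the kernel

(48*2**(2*s)*(2*s + 3) + 81*3**s*(2*s + 3) - 24*s + 20*sqrt(2)*(s + 2) - 36)/(8*2**s*(s + 2)*(2*s + 3))
  Re(s) > -3/2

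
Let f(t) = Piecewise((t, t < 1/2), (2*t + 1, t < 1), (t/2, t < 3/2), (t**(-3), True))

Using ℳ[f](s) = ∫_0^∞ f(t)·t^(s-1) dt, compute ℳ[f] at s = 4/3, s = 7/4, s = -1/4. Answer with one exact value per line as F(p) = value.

integrate the 4 segments split at 1/2, 1, 3/2, then add the results
over [0, 1/2), the kernel integral of t enters the sum
between 1/2 and 1 the integrand is (2*t + 1)·t^(s-1)
on [1, 3/2): add ∫ t/2·t^(s-1) dt
on [3/2, ∞) integrate f = t**(-3) against the kernel

F(4/3) = 2**(2/3)*(-405 + 629*3**(1/3) + 1170*2**(1/3))/1680
F(7/4) = 2**(1/4)*(-2610 + 5299*3**(3/4) + 7740*2**(3/4))/13860
F(-1/4) = 2**(1/4)*(-1053*2**(3/4) + 383*3**(3/4) + 3510)/1053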